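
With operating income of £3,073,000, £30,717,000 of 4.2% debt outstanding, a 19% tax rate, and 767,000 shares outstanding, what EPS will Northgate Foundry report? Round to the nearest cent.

Pre-tax income = £3,073,000 − £1,290,114.00 = £1,782,886.00.
After tax at 19%: net income = £1,782,886.00 × 0.81 = £1,444,137.66.
Per share: £1,444,137.66 / 767,000 shares = £1.88.

£1.88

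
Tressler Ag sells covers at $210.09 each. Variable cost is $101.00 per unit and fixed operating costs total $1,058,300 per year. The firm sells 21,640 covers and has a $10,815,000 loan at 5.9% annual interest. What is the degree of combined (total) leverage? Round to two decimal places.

Total contribution margin = 21,640 × $109.09 = $2,360,707.60.
Subtracting fixed costs: EBIT = $2,360,707.60 − $1,058,300 = $1,302,407.60. Interest = $638,085.00, so EBIT − I = $664,322.60.
DCL = contribution ÷ (EBIT − I) = $2,360,707.60 ÷ $664,322.60 = 3.5536.

3.55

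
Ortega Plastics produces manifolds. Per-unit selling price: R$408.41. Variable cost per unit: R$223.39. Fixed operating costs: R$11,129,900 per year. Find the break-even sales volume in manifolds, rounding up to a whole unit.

60,156 manifolds

Each unit contributes R$408.41 − R$223.39 = R$185.02.
Break-even Q = R$11,129,900 / R$185.02 = 60,155.12 → 60,156 manifolds.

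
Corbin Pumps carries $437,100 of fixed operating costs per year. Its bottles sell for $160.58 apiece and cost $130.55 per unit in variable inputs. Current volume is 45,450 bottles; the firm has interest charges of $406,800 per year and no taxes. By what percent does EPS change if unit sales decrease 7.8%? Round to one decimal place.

Total contribution margin = 45,450 × $30.03 = $1,364,863.50.
Operating income = contribution − fixed costs = $1,364,863.50 − $437,100 = $927,763.50.
After interest of $406,800.00, pre-tax earnings = $520,963.50.
DCL = total CM / (EBIT − I) = $1,364,863.50 / $520,963.50 = 2.6199.
%ΔEPS = DCL × %ΔSales = 2.6199 × -7.8% = -20.4%.

-20.4%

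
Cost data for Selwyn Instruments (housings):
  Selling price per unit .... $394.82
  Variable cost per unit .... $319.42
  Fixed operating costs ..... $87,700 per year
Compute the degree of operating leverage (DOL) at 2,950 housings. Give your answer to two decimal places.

At 2,950 units, contribution = 2,950 × $75.40 = $222,430.00.
Operating income = contribution − fixed costs = $222,430.00 − $87,700 = $134,730.00.
So DOL = total CM / EBIT = $222,430.00 / $134,730.00 = 1.6509.

1.65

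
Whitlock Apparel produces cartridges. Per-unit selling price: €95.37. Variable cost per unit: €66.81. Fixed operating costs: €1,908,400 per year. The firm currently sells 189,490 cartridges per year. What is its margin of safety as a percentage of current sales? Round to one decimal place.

64.7%

Unit CM = price − variable cost = €95.37 − €66.81 = €28.56. Break-even units = €1,908,400 ÷ €28.56 = 66,820.73; break-even revenue = 66,820.73 × €95.37 = €6,372,692.86.
Current sales = 189,490 × €95.37 = €18,071,661.30.
Margin of safety = (€18,071,661.30 − €6,372,692.86) ÷ €18,071,661.30 = 64.7%.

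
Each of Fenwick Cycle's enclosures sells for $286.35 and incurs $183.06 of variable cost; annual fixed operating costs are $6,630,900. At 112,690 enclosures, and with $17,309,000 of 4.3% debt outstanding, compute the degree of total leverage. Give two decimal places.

2.73

Total contribution margin = 112,690 × $103.29 = $11,639,750.10.
Operating income = contribution − fixed costs = $11,639,750.10 − $6,630,900 = $5,008,850.10. Interest = $744,287.00.
DOL = $11,639,750.10 ÷ $5,008,850.10 = 2.3238; DFL = $5,008,850.10 ÷ $4,264,563.10 = 1.1745.
Combined leverage = 2.3238 × 1.1745 = 2.7293.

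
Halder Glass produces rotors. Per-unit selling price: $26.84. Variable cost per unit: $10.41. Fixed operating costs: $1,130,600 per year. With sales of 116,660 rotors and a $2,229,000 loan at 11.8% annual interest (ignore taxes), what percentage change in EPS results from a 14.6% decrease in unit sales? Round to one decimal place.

Total contribution margin = 116,660 × $16.43 = $1,916,723.80.
Operating income = contribution − fixed costs = $1,916,723.80 − $1,130,600 = $786,123.80.
Interest = $263,022.00, so EBIT − I = $523,101.80.
DCL = total CM / (EBIT − I) = $1,916,723.80 / $523,101.80 = 3.6642.
EPS therefore changes by 3.6642 × (-14.6%) = -53.5%.

-53.5%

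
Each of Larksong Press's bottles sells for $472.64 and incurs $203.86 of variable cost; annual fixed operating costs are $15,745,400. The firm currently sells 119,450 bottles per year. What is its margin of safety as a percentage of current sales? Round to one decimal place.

51.0%

Contribution margin per unit = $472.64 − $203.86 = $268.78. Break-even units = $15,745,400 ÷ $268.78 = 58,581.00; break-even revenue = 58,581.00 × $472.64 = $27,687,721.77.
Actual sales revenue = 119,450 × $472.64 = $56,456,848.00.
Margin of safety = ($56,456,848.00 − $27,687,721.77) ÷ $56,456,848.00 = 51.0%.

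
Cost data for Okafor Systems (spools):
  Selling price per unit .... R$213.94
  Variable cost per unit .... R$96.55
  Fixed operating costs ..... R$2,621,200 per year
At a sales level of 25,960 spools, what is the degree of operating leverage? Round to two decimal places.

Contribution at this volume is 25,960 × R$117.39 = R$3,047,444.40.
Operating income = contribution − fixed costs = R$3,047,444.40 − R$2,621,200 = R$426,244.40.
Degree of operating leverage = R$3,047,444.40 / R$426,244.40 = 7.1495.

7.15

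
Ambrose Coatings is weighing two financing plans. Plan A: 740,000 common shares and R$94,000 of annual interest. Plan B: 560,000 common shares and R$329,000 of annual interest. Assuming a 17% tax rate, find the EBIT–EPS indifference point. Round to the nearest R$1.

Set EPS_A = EPS_B: (EBIT − R$94,000)(1 − 0.17) ÷ 740,000 = (EBIT − R$329,000)(1 − 0.17) ÷ 560,000.
The (1 − t) factor cancels: (EBIT − 94,000) × 560,000 = (EBIT − 329,000) × 740,000.
Solving, EBIT = (329,000·740,000 − 94,000·560,000) / (740,000 − 560,000) = 190,820,000,000 / 180,000 = 1,060,111.11.

R$1,060,111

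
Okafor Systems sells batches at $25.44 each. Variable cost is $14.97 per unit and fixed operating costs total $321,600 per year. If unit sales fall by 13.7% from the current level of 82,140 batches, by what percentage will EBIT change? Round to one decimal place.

-21.9%

Contribution at this volume is 82,140 × $10.47 = $860,005.80.
Subtracting fixed costs: EBIT = $860,005.80 − $321,600 = $538,405.80.
So DOL = total CM / EBIT = $860,005.80 / $538,405.80 = 1.5973.
Operating income changes by 1.5973 × -13.7% = -21.9%.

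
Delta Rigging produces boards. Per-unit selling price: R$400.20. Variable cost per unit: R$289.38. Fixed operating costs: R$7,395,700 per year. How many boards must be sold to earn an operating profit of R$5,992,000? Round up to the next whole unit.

Contribution margin per unit = R$400.20 − R$289.38 = R$110.82.
Need Q such that Q × R$110.82 − R$7,395,700 = R$5,992,000, i.e. Q = R$13,387,700 / R$110.82 = 120,805.81 → 120,806.

120,806 boards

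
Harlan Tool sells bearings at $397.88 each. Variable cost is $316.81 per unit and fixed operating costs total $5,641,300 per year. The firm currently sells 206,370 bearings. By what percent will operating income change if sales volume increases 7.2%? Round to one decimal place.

At 206,370 units, contribution = 206,370 × $81.07 = $16,730,415.90.
Operating income = contribution − fixed costs = $16,730,415.90 − $5,641,300 = $11,089,115.90.
So DOL = total CM / EBIT = $16,730,415.90 / $11,089,115.90 = 1.5087.
%ΔEBIT = DOL × %ΔSales = 1.5087 × +7.2% = +10.9%.

+10.9%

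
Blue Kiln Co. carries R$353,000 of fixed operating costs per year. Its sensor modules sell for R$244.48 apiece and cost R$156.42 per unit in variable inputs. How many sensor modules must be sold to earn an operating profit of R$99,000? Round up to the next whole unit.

Contribution margin per unit = R$244.48 − R$156.42 = R$88.06.
Need Q such that Q × R$88.06 − R$353,000 = R$99,000, i.e. Q = R$452,000 / R$88.06 = 5,132.86 → 5,133.

5,133 sensor modules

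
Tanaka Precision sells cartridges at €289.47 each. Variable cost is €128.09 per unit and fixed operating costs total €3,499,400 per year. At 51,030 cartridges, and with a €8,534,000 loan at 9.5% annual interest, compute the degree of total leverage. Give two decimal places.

2.10

Total contribution margin = 51,030 × €161.38 = €8,235,221.40.
Operating income = contribution − fixed costs = €8,235,221.40 − €3,499,400 = €4,735,821.40. Interest = €810,730.00, so EBIT − I = €3,925,091.40.
Degree of total leverage = total CM / (EBIT − interest) = €8,235,221.40 / €3,925,091.40 = 2.0981.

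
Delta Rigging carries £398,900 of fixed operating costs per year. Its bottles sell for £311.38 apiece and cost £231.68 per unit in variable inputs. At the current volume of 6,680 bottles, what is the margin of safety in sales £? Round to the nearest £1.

Unit CM = price − variable cost = £311.38 − £231.68 = £79.70. Break-even units = £398,900 ÷ £79.70 = 5,005.02; break-even revenue = 5,005.02 × £311.38 = £1,558,462.76.
Actual sales revenue = 6,680 × £311.38 = £2,080,018.40.
Margin of safety = £2,080,018.40 − £1,558,462.76 = £521,556.

£521,556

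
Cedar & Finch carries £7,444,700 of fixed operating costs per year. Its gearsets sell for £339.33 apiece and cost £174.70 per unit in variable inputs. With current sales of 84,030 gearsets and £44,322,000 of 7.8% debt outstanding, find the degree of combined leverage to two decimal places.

4.72

Contribution at this volume is 84,030 × £164.63 = £13,833,858.90.
EBIT = £13,833,858.90 − £7,444,700 = £6,389,158.90. Interest = £3,457,116.00, so EBIT − I = £2,932,042.90.
Degree of total leverage = total CM / (EBIT − interest) = £13,833,858.90 / £2,932,042.90 = 4.7182.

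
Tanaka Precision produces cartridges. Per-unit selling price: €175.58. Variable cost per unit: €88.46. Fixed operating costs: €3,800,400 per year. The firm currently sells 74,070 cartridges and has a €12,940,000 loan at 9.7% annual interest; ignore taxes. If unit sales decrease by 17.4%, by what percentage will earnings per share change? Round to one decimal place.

At 74,070 units, contribution = 74,070 × €87.12 = €6,452,978.40.
EBIT = €6,452,978.40 − €3,800,400 = €2,652,578.40.
After interest of €1,255,180.00, pre-tax earnings = €1,397,398.40.
Degree of combined leverage = contribution ÷ (EBIT − I) = €6,452,978.40 ÷ €1,397,398.40 = 4.6179.
%ΔEPS = DCL × %ΔSales = 4.6179 × -17.4% = -80.4%.

-80.4%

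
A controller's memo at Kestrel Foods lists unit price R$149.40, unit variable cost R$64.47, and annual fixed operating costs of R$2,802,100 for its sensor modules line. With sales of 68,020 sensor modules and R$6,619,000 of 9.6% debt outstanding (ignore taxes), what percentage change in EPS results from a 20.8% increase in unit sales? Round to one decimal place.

Total contribution margin = 68,020 × R$84.93 = R$5,776,938.60.
Subtracting fixed costs: EBIT = R$5,776,938.60 − R$2,802,100 = R$2,974,838.60.
Interest = R$635,424.00, so EBIT − I = R$2,339,414.60.
DCL = total CM / (EBIT − I) = R$5,776,938.60 / R$2,339,414.60 = 2.4694.
%ΔEPS = DCL × %ΔSales = 2.4694 × +20.8% = +51.4%.

+51.4%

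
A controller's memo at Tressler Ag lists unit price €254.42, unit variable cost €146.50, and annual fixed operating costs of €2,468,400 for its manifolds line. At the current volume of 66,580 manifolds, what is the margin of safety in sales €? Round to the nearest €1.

€11,120,063

Unit CM = price − variable cost = €254.42 − €146.50 = €107.92. Break-even units = €2,468,400 ÷ €107.92 = 22,872.50; break-even revenue = 22,872.50 × €254.42 = €5,819,220.98.
Current sales = 66,580 × €254.42 = €16,939,283.60.
Margin of safety = €16,939,283.60 − €5,819,220.98 = €11,120,063.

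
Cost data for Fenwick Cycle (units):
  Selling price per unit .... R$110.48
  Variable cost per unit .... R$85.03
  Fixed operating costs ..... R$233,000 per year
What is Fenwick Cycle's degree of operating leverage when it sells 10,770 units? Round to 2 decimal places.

Contribution at this volume is 10,770 × R$25.45 = R$274,096.50.
Operating income = contribution − fixed costs = R$274,096.50 − R$233,000 = R$41,096.50.
DOL = contribution ÷ EBIT = R$274,096.50 ÷ R$41,096.50 = 6.6696.

6.67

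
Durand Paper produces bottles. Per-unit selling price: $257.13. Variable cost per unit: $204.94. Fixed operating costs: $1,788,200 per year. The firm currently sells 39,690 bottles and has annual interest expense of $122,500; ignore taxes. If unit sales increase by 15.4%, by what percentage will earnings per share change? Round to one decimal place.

Total contribution margin = 39,690 × $52.19 = $2,071,421.10.
Operating income = contribution − fixed costs = $2,071,421.10 − $1,788,200 = $283,221.10.
After interest of $122,500.00, pre-tax earnings = $160,721.10.
DCL = total CM / (EBIT − I) = $2,071,421.10 / $160,721.10 = 12.8883.
EPS therefore changes by 12.8883 × (+15.4%) = +198.5%.

+198.5%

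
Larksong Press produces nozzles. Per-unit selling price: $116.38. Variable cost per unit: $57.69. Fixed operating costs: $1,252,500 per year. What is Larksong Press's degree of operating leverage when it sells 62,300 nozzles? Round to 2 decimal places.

Contribution at this volume is 62,300 × $58.69 = $3,656,387.00.
Subtracting fixed costs: EBIT = $3,656,387.00 − $1,252,500 = $2,403,887.00.
Degree of operating leverage = $3,656,387.00 / $2,403,887.00 = 1.5210.

1.52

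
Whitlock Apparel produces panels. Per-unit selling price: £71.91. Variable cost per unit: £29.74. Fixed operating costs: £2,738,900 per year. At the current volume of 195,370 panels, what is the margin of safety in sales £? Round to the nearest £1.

£9,378,573

Each unit contributes £71.91 − £29.74 = £42.17. Break-even units = £2,738,900 ÷ £42.17 = 64,949.02; break-even revenue = 64,949.02 × £71.91 = £4,670,483.73.
Current sales = 195,370 × £71.91 = £14,049,056.70.
Margin of safety = £14,049,056.70 − £4,670,483.73 = £9,378,573.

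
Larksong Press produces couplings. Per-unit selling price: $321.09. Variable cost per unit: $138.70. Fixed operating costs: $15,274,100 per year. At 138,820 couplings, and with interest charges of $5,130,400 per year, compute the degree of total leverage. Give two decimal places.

At 138,820 units, contribution = 138,820 × $182.39 = $25,319,379.80.
EBIT = $25,319,379.80 − $15,274,100 = $10,045,279.80. Interest = $5,130,400.00, so EBIT − I = $4,914,879.80.
Degree of total leverage = total CM / (EBIT − interest) = $25,319,379.80 / $4,914,879.80 = 5.1516.

5.15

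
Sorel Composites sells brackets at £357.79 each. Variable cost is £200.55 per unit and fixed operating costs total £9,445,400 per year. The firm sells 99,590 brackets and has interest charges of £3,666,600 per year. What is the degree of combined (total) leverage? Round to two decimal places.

Contribution at this volume is 99,590 × £157.24 = £15,659,531.60.
EBIT = £15,659,531.60 − £9,445,400 = £6,214,131.60. Interest = £3,666,600.00.
DOL = £15,659,531.60 ÷ £6,214,131.60 = 2.5200; DFL = £6,214,131.60 ÷ £2,547,531.60 = 2.4393.
DCL = DOL × DFL = 2.5200 × 2.4393 = 6.1470.

6.15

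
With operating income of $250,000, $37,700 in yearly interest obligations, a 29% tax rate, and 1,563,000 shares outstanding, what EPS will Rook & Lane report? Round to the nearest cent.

Pre-tax income = $250,000 − $37,700.00 = $212,300.00.
Net income = $212,300.00 × (1 − 0.29) = $150,733.00.
Per share: $150,733.00 / 1,563,000 shares = $0.10.

$0.10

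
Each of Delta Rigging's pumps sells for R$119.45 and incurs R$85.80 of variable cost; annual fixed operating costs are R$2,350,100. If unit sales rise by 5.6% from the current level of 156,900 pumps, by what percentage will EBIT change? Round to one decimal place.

+10.1%

Total contribution margin = 156,900 × R$33.65 = R$5,279,685.00.
Subtracting fixed costs: EBIT = R$5,279,685.00 − R$2,350,100 = R$2,929,585.00.
Degree of operating leverage = R$5,279,685.00 / R$2,929,585.00 = 1.8022.
%ΔEBIT = DOL × %ΔSales = 1.8022 × +5.6% = +10.1%.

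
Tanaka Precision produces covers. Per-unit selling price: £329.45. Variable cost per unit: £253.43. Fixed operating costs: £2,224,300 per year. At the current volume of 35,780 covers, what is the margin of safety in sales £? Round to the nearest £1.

£2,148,210

Unit CM = price − variable cost = £329.45 − £253.43 = £76.02. Break-even units = £2,224,300 ÷ £76.02 = 29,259.41; break-even revenue = 29,259.41 × £329.45 = £9,639,511.12.
Current sales = 35,780 × £329.45 = £11,787,721.00.
Margin of safety = £11,787,721.00 − £9,639,511.12 = £2,148,210.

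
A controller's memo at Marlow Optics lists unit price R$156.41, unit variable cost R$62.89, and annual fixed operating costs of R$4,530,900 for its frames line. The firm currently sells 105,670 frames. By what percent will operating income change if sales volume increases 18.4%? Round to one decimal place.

Contribution at this volume is 105,670 × R$93.52 = R$9,882,258.40.
Operating income = contribution − fixed costs = R$9,882,258.40 − R$4,530,900 = R$5,351,358.40.
So DOL = total CM / EBIT = R$9,882,258.40 / R$5,351,358.40 = 1.8467.
So EBIT moves 1.8467 × (+18.4%) = +34.0%.

+34.0%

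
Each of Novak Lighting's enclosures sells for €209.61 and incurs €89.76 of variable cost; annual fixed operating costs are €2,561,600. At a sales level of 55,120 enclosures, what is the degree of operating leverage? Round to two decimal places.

Contribution at this volume is 55,120 × €119.85 = €6,606,132.00.
Operating income = contribution − fixed costs = €6,606,132.00 − €2,561,600 = €4,044,532.00.
Degree of operating leverage = €6,606,132.00 / €4,044,532.00 = 1.6333.

1.63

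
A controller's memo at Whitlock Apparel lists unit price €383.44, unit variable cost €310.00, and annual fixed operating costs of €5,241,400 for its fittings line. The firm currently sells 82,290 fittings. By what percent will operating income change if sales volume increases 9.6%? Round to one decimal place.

Contribution at this volume is 82,290 × €73.44 = €6,043,377.60.
Operating income = contribution − fixed costs = €6,043,377.60 − €5,241,400 = €801,977.60.
DOL = contribution ÷ EBIT = €6,043,377.60 ÷ €801,977.60 = 7.5356.
So EBIT moves 7.5356 × (+9.6%) = +72.3%.

+72.3%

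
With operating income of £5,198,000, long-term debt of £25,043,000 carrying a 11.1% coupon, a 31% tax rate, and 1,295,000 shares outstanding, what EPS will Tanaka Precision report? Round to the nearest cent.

Interest = £2,779,773.00, so EBT = £5,198,000 − £2,779,773.00 = £2,418,227.00.
Net income = £2,418,227.00 × (1 − 0.31) = £1,668,576.63.
EPS = £1,668,576.63 ÷ 1,295,000 = £1.29.

£1.29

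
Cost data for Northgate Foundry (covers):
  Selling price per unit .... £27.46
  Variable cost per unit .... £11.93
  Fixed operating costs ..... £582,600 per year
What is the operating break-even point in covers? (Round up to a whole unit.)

37,515 covers

Each unit contributes £27.46 − £11.93 = £15.53.
Units to break even: £582,600 ÷ £15.53 = 37,514.49, rounded up to 37,515.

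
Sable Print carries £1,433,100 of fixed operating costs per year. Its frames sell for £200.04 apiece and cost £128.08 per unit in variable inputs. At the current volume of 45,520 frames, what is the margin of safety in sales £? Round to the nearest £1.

Unit CM = price − variable cost = £200.04 − £128.08 = £71.96. Break-even units = £1,433,100 ÷ £71.96 = 19,915.23; break-even revenue = 19,915.23 × £200.04 = £3,983,842.75.
Actual sales revenue = 45,520 × £200.04 = £9,105,820.80.
Margin of safety = £9,105,820.80 − £3,983,842.75 = £5,121,978.

£5,121,978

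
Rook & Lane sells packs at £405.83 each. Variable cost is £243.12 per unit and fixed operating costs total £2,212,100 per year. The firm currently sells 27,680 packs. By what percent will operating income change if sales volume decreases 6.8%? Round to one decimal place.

-13.4%

Contribution at this volume is 27,680 × £162.71 = £4,503,812.80.
Operating income = contribution − fixed costs = £4,503,812.80 − £2,212,100 = £2,291,712.80.
So DOL = total CM / EBIT = £4,503,812.80 / £2,291,712.80 = 1.9653.
%ΔEBIT = DOL × %ΔSales = 1.9653 × -6.8% = -13.4%.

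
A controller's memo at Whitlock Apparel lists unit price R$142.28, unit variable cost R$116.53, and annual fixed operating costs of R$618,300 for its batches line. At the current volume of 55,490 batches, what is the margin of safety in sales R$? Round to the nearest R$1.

Unit CM = price − variable cost = R$142.28 − R$116.53 = R$25.75. Break-even units = R$618,300 ÷ R$25.75 = 24,011.65; break-even revenue = 24,011.65 × R$142.28 = R$3,416,377.63.
Current sales = 55,490 × R$142.28 = R$7,895,117.20.
Margin of safety = R$7,895,117.20 − R$3,416,377.63 = R$4,478,740.

R$4,478,740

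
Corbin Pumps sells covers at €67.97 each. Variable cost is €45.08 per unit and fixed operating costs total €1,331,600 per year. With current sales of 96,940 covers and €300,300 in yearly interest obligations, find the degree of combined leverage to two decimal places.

3.78

At 96,940 units, contribution = 96,940 × €22.89 = €2,218,956.60.
Operating income = contribution − fixed costs = €2,218,956.60 − €1,331,600 = €887,356.60. Interest = €300,300.00.
DOL = €2,218,956.60 ÷ €887,356.60 = 2.5006; DFL = €887,356.60 ÷ €587,056.60 = 1.5115.
Combined leverage = 2.5006 × 1.5115 = 3.7797.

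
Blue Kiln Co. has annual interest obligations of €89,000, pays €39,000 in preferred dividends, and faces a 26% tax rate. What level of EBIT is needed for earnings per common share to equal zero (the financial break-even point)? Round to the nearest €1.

Grossing the preferred dividend up to pre-tax terms: €39,000 / (1 − 0.26) = €52,702.70.
EPS = 0 when EBIT covers interest plus the pre-tax preferred burden: €89,000 + €52,702.70 = €141,702.70.

€141,703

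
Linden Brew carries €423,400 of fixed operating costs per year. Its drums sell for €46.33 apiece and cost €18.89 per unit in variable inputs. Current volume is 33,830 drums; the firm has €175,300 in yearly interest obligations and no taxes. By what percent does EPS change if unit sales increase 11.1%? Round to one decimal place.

+31.3%

At 33,830 units, contribution = 33,830 × €27.44 = €928,295.20.
EBIT = €928,295.20 − €423,400 = €504,895.20.
After interest of €175,300.00, pre-tax earnings = €329,595.20.
DCL = total CM / (EBIT − I) = €928,295.20 / €329,595.20 = 2.8165.
%ΔEPS = DCL × %ΔSales = 2.8165 × +11.1% = +31.3%.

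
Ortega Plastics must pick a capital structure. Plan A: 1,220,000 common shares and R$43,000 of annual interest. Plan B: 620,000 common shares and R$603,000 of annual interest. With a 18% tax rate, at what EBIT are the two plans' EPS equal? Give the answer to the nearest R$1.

R$1,181,667

Set EPS_A = EPS_B: (EBIT − R$43,000)(1 − 0.18) ÷ 1,220,000 = (EBIT − R$603,000)(1 − 0.18) ÷ 620,000.
Cancelling (1 − t) and cross-multiplying: 620,000·(EBIT − 43,000) = 1,220,000·(EBIT − 603,000).
Solving, EBIT = (603,000·1,220,000 − 43,000·620,000) / (1,220,000 − 620,000) = 709,000,000,000 / 600,000 = 1,181,666.67.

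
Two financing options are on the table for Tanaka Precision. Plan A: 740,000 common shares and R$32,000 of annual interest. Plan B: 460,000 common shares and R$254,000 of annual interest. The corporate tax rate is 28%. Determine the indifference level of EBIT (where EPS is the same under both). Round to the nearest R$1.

R$618,714

Set EPS_A = EPS_B: (EBIT − R$32,000)(1 − 0.28) ÷ 740,000 = (EBIT − R$254,000)(1 − 0.28) ÷ 460,000.
Cancelling (1 − t) and cross-multiplying: 460,000·(EBIT − 32,000) = 740,000·(EBIT − 254,000).
Solving, EBIT = (254,000·740,000 − 32,000·460,000) / (740,000 − 460,000) = 173,240,000,000 / 280,000 = 618,714.29.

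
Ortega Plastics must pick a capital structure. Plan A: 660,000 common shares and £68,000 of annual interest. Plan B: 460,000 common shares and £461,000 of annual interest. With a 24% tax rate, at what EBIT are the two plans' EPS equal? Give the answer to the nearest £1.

Set EPS_A = EPS_B: (EBIT − £68,000)(1 − 0.24) ÷ 660,000 = (EBIT − £461,000)(1 − 0.24) ÷ 460,000.
Cancelling (1 − t) and cross-multiplying: 460,000·(EBIT − 68,000) = 660,000·(EBIT − 461,000).
Solving, EBIT = (461,000·660,000 − 68,000·460,000) / (660,000 − 460,000) = 272,980,000,000 / 200,000 = 1,364,900.00.

£1,364,900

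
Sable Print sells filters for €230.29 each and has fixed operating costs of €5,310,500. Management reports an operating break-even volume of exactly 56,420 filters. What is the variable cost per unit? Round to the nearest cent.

€136.17

Contribution per unit must be FC / Q = €5,310,500 / 56,420 = €94.1244.
Hence VC = price − CM = €230.29 − €94.1244 = €136.17.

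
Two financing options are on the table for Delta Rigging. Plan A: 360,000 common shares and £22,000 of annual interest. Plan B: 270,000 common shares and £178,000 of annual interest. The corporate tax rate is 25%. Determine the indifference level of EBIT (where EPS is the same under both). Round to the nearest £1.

£646,000

At indifference, (EBIT − 22,000)(1 − t)/360,000 = (EBIT − 178,000)(1 − t)/270,000.
The (1 − t) factor cancels: (EBIT − 22,000) × 270,000 = (EBIT − 178,000) × 360,000.
EBIT × (360,000 − 270,000) = 178,000 × 360,000 − 22,000 × 270,000 = 58,140,000,000, so EBIT = 58,140,000,000 ÷ 90,000 = 646,000.00.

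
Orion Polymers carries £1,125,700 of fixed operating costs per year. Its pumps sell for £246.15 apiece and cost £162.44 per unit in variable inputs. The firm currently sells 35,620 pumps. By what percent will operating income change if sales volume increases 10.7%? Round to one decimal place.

Total contribution margin = 35,620 × £83.71 = £2,981,750.20.
Subtracting fixed costs: EBIT = £2,981,750.20 − £1,125,700 = £1,856,050.20.
DOL = contribution ÷ EBIT = £2,981,750.20 ÷ £1,856,050.20 = 1.6065.
%ΔEBIT = DOL × %ΔSales = 1.6065 × +10.7% = +17.2%.

+17.2%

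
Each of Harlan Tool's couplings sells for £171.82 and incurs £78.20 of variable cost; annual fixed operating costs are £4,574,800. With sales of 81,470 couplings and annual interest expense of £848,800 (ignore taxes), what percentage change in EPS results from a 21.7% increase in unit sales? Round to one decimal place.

+75.1%

Total contribution margin = 81,470 × £93.62 = £7,627,221.40.
Subtracting fixed costs: EBIT = £7,627,221.40 − £4,574,800 = £3,052,421.40.
After interest of £848,800.00, pre-tax earnings = £2,203,621.40.
DCL = total CM / (EBIT − I) = £7,627,221.40 / £2,203,621.40 = 3.4612.
%ΔEPS = DCL × %ΔSales = 3.4612 × +21.7% = +75.1%.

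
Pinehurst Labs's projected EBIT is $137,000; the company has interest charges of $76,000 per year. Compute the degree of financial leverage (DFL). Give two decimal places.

Annual interest charges come to $76,000.00.
DFL = EBIT ÷ (EBIT − I) = $137,000 ÷ ($137,000 − $76,000.00) = $137,000 ÷ $61,000.00 = 2.2459.

2.25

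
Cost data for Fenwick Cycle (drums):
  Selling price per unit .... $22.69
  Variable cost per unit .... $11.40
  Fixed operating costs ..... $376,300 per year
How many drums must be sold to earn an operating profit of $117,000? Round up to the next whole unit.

Each unit contributes $22.69 − $11.40 = $11.29.
Required volume = (fixed costs + target profit) ÷ CM = ($376,300 + $117,000) ÷ $11.29 = 43,693.53, so 43,694 drums.

43,694 drums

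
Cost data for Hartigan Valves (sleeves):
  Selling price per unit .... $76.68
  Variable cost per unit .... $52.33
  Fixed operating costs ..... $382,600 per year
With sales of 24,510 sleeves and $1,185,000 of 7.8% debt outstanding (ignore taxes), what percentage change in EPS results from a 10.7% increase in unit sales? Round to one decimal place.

+52.4%

Contribution at this volume is 24,510 × $24.35 = $596,818.50.
EBIT = $596,818.50 − $382,600 = $214,218.50.
After interest of $92,430.00, pre-tax earnings = $121,788.50.
DCL = total CM / (EBIT − I) = $596,818.50 / $121,788.50 = 4.9005.
EPS therefore changes by 4.9005 × (+10.7%) = +52.4%.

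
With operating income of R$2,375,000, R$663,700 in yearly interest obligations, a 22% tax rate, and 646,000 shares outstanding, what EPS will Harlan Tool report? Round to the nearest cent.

R$2.07

Interest = R$663,700.00, so EBT = R$2,375,000 − R$663,700.00 = R$1,711,300.00.
Net income = R$1,711,300.00 × (1 − 0.22) = R$1,334,814.00.
Per share: R$1,334,814.00 / 646,000 shares = R$2.07.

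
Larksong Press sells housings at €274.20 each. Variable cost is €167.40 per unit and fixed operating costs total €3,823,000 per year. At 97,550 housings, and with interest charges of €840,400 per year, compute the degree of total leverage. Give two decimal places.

1.81

Contribution at this volume is 97,550 × €106.80 = €10,418,340.00.
Subtracting fixed costs: EBIT = €10,418,340.00 − €3,823,000 = €6,595,340.00. Interest = €840,400.00.
DOL = €10,418,340.00 ÷ €6,595,340.00 = 1.5797; DFL = €6,595,340.00 ÷ €5,754,940.00 = 1.1460.
DCL = DOL × DFL = 1.5797 × 1.1460 = 1.8103.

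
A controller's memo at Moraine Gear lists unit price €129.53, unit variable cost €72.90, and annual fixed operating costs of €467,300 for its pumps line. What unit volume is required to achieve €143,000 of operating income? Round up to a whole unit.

Unit CM = price − variable cost = €129.53 − €72.90 = €56.63.
Need Q such that Q × €56.63 − €467,300 = €143,000, i.e. Q = €610,300 / €56.63 = 10,776.97 → 10,777.

10,777 pumps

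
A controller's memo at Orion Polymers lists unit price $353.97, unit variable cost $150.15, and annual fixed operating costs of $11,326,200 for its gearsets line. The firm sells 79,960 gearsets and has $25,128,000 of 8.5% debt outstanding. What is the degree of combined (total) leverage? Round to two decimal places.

5.75

Total contribution margin = 79,960 × $203.82 = $16,297,447.20.
EBIT = $16,297,447.20 − $11,326,200 = $4,971,247.20. Interest = $2,135,880.00, so EBIT − I = $2,835,367.20.
Degree of total leverage = total CM / (EBIT − interest) = $16,297,447.20 / $2,835,367.20 = 5.7479.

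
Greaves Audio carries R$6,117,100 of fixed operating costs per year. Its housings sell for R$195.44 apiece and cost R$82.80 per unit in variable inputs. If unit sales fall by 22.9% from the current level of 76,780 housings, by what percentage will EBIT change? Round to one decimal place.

Contribution at this volume is 76,780 × R$112.64 = R$8,648,499.20.
Subtracting fixed costs: EBIT = R$8,648,499.20 − R$6,117,100 = R$2,531,399.20.
So DOL = total CM / EBIT = R$8,648,499.20 / R$2,531,399.20 = 3.4165.
Operating income changes by 3.4165 × -22.9% = -78.2%.

-78.2%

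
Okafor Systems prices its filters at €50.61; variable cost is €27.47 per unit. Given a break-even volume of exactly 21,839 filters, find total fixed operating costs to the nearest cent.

Unit CM = price − variable cost = €50.61 − €27.47 = €23.14.
Fixed costs = break-even units × CM = 21,839 × €23.14 = €505,354.46.

€505,354.46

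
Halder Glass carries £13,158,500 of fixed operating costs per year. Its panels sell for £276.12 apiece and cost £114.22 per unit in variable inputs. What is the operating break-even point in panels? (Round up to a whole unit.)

81,276 panels

Contribution margin per unit = £276.12 − £114.22 = £161.90.
Break-even Q = £13,158,500 / £161.90 = 81,275.48 → 81,276 panels.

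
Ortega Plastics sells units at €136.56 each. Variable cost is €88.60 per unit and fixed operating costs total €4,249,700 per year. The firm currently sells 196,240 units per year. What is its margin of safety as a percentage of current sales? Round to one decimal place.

54.8%

Contribution margin per unit = €136.56 − €88.60 = €47.96. Break-even units = €4,249,700 ÷ €47.96 = 88,609.26; break-even revenue = 88,609.26 × €136.56 = €12,100,480.23.
Current sales = 196,240 × €136.56 = €26,798,534.40.
Margin of safety = (€26,798,534.40 − €12,100,480.23) ÷ €26,798,534.40 = 54.8%.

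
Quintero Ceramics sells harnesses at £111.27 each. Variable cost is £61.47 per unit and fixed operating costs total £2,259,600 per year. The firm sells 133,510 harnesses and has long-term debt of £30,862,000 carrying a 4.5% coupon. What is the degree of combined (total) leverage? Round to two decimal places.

2.22

At 133,510 units, contribution = 133,510 × £49.80 = £6,648,798.00.
Subtracting fixed costs: EBIT = £6,648,798.00 − £2,259,600 = £4,389,198.00. Interest = £1,388,790.00.
DOL = £6,648,798.00 ÷ £4,389,198.00 = 1.5148; DFL = £4,389,198.00 ÷ £3,000,408.00 = 1.4629.
DCL = DOL × DFL = 1.5148 × 1.4629 = 2.2160.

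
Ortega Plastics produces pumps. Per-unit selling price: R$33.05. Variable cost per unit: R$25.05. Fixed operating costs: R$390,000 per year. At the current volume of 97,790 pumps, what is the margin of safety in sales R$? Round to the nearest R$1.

Each unit contributes R$33.05 − R$25.05 = R$8.00. Break-even units = R$390,000 ÷ R$8.00 = 48,750.00; break-even revenue = 48,750.00 × R$33.05 = R$1,611,187.50.
Actual sales revenue = 97,790 × R$33.05 = R$3,231,959.50.
Margin of safety = R$3,231,959.50 − R$1,611,187.50 = R$1,620,772.

R$1,620,772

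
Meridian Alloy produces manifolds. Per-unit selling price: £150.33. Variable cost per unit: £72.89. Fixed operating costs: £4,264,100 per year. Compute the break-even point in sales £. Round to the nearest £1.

£8,277,662

Contribution margin per unit = £150.33 − £72.89 = £77.44, a CM ratio of £77.44 ÷ £150.33 = 0.5151.
Break-even revenue = fixed costs × price ÷ CM = £4,264,100 × £150.33 ÷ £77.44 = £8,277,662.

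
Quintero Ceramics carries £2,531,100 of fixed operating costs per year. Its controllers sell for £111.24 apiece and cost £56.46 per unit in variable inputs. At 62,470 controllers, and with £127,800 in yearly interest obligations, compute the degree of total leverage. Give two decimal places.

4.48

At 62,470 units, contribution = 62,470 × £54.78 = £3,422,106.60.
Subtracting fixed costs: EBIT = £3,422,106.60 − £2,531,100 = £891,006.60. Interest = £127,800.00, so EBIT − I = £763,206.60.
Degree of total leverage = total CM / (EBIT − interest) = £3,422,106.60 / £763,206.60 = 4.4839.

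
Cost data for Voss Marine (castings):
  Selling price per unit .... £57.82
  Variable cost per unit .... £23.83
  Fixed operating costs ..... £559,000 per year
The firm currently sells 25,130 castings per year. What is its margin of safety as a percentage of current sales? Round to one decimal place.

Contribution margin per unit = £57.82 − £23.83 = £33.99. Break-even units = £559,000 ÷ £33.99 = 16,446.01; break-even revenue = 16,446.01 × £57.82 = £950,908.50.
Current sales = 25,130 × £57.82 = £1,453,016.60.
Margin of safety = (£1,453,016.60 − £950,908.50) ÷ £1,453,016.60 = 34.6%.

34.6%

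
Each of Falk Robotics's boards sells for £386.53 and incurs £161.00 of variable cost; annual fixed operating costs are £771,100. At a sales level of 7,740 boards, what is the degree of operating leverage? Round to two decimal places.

1.79

Contribution at this volume is 7,740 × £225.53 = £1,745,602.20.
EBIT = £1,745,602.20 − £771,100 = £974,502.20.
DOL = contribution ÷ EBIT = £1,745,602.20 ÷ £974,502.20 = 1.7913.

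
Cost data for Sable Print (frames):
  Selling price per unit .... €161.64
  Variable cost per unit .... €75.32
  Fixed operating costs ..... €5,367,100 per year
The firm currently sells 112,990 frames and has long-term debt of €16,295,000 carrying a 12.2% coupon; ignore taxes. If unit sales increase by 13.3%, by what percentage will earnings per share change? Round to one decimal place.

Total contribution margin = 112,990 × €86.32 = €9,753,296.80.
EBIT = €9,753,296.80 − €5,367,100 = €4,386,196.80.
After interest of €1,987,990.00, pre-tax earnings = €2,398,206.80.
Degree of combined leverage = contribution ÷ (EBIT − I) = €9,753,296.80 ÷ €2,398,206.80 = 4.0669.
EPS therefore changes by 4.0669 × (+13.3%) = +54.1%.

+54.1%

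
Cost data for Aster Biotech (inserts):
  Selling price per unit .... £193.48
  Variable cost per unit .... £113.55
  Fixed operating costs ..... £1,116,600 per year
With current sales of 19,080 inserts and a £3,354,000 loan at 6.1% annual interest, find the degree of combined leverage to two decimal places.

7.48

At 19,080 units, contribution = 19,080 × £79.93 = £1,525,064.40.
Operating income = contribution − fixed costs = £1,525,064.40 − £1,116,600 = £408,464.40. Interest = £204,594.00.
DOL = £1,525,064.40 ÷ £408,464.40 = 3.7337; DFL = £408,464.40 ÷ £203,870.40 = 2.0035.
DCL = DOL × DFL = 3.7337 × 2.0035 = 7.4805.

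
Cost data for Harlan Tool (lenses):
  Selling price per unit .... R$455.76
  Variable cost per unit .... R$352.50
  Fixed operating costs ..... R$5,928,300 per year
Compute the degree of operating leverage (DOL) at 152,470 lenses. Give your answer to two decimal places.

Contribution at this volume is 152,470 × R$103.26 = R$15,744,052.20.
Subtracting fixed costs: EBIT = R$15,744,052.20 − R$5,928,300 = R$9,815,752.20.
DOL = contribution ÷ EBIT = R$15,744,052.20 ÷ R$9,815,752.20 = 1.6040.

1.60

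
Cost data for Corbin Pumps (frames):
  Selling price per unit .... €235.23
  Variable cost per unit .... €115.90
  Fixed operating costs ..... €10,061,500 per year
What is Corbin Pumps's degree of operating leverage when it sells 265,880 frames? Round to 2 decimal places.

Contribution at this volume is 265,880 × €119.33 = €31,727,460.40.
EBIT = €31,727,460.40 − €10,061,500 = €21,665,960.40.
DOL = contribution ÷ EBIT = €31,727,460.40 ÷ €21,665,960.40 = 1.4644.

1.46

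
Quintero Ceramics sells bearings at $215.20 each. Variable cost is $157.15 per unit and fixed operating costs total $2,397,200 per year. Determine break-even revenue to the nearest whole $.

CM per unit = $215.20 − $157.15 = $58.05; CM ratio = $58.05 / $215.20 = 0.2697.
Break-even revenue = fixed costs × price ÷ CM = $2,397,200 × $215.20 ÷ $58.05 = $8,886,778.

$8,886,778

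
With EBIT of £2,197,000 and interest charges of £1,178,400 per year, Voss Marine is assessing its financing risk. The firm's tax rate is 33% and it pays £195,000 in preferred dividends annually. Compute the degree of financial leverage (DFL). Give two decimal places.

3.02

Annual interest charges come to £1,178,400.00.
Preferred dividends grossed up pre-tax: £195,000 / (1 − 0.33) = £291,044.78.
DFL = EBIT ÷ [EBIT − I − D_p/(1−t)] = £2,197,000 ÷ [£2,197,000 − £1,178,400.00 − £291,044.78] = £2,197,000 ÷ £727,555.22 = 3.0197.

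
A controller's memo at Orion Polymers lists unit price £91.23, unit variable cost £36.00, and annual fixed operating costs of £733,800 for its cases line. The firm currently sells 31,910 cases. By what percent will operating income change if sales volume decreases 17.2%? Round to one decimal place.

Total contribution margin = 31,910 × £55.23 = £1,762,389.30.
EBIT = £1,762,389.30 − £733,800 = £1,028,589.30.
Degree of operating leverage = £1,762,389.30 / £1,028,589.30 = 1.7134.
%ΔEBIT = DOL × %ΔSales = 1.7134 × -17.2% = -29.5%.

-29.5%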